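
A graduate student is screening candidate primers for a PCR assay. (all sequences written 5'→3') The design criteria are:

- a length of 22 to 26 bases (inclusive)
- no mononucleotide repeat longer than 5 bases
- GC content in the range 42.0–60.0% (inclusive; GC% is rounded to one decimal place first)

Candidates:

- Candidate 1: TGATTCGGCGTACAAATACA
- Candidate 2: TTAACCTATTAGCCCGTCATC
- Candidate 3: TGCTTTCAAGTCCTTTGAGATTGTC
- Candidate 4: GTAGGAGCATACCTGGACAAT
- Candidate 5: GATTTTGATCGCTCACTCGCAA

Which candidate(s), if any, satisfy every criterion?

Candidate 5 only.

Candidate 1 (20 nt, A=7 T=5 G=4 C=4): length 20, outside 22–26 ✗; longest run = 3 ✓; GC 8/20 = 40.0%, outside 42.0–60.0% ✗ — fails.
Candidate 2 (21 nt, A=5 T=7 G=2 C=7): length 21, outside 22–26 ✗; longest run = 3 ✓; GC 9/21 = 42.9% ✓ — fails.
Candidate 3 (25 nt, A=4 T=11 G=5 C=5): length 25 ✓; longest run = 3 ✓; GC 10/25 = 40.0%, outside 42.0–60.0% ✗ — fails.
Candidate 4 (21 nt, A=7 T=4 G=6 C=4): length 21, outside 22–26 ✗; longest run = 2 ✓; GC 10/21 = 47.6% ✓ — fails.
Candidate 5 (22 nt, A=5 T=7 G=4 C=6): length 22 ✓; longest run = 4 ✓; GC 10/22 = 45.5% ✓ — passes.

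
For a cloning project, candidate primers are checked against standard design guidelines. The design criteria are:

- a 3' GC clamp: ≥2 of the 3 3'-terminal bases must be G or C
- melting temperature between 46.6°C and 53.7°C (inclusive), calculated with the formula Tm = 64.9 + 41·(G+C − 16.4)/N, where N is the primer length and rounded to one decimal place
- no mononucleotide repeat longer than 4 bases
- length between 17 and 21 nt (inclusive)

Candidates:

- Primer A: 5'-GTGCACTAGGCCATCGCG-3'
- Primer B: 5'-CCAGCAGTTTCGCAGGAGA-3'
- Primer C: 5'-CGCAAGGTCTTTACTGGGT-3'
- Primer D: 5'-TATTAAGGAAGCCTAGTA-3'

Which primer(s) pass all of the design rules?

Primer C only.

Primer A (18 nt, A=3 T=3 G=6 C=6): 3' end GCG has 3 G/C ✓; Tm = 64.9 + 41·(12 − 16.4)/18 = 54.9°C, outside 46.6–53.7°C ✗; longest run = 2 ✓; length 18 ✓ — fails.
Primer B (19 nt, A=5 T=3 G=6 C=5): 3' end AGA has 1 G/C, need ≥2 ✗; Tm = 64.9 + 41·(11 − 16.4)/19 = 53.2°C ✓; longest run = 3 ✓; length 19 ✓ — fails.
Primer C (19 nt, A=3 T=6 G=6 C=4): 3' end GGT has 2 G/C ✓; Tm = 64.9 + 41·(10 − 16.4)/19 = 51.1°C ✓; longest run = 3 ✓; length 19 ✓ — passes.
Primer D (18 nt, A=7 T=5 G=4 C=2): 3' end GTA has 1 G/C, need ≥2 ✗; Tm = 64.9 + 41·(6 − 16.4)/18 = 41.2°C, outside 46.6–53.7°C ✗; longest run = 2 ✓; length 18 ✓ — fails.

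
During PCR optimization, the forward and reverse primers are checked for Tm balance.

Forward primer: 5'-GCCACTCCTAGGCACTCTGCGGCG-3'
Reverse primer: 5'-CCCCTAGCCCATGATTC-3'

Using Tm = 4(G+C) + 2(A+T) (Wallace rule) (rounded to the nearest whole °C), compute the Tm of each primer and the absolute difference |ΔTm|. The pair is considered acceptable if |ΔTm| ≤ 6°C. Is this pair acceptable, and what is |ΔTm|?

Forward: A=3 T=4 G=7 C=10 → Tm = 2·7 + 4·17 = 82°C.
Reverse: A=3 T=4 G=2 C=8 → Tm = 2·7 + 4·10 = 54°C.
|ΔTm| = |82 − 54| = 28°C, > 6°C.

|ΔTm| = 28°C; the pair is not acceptable.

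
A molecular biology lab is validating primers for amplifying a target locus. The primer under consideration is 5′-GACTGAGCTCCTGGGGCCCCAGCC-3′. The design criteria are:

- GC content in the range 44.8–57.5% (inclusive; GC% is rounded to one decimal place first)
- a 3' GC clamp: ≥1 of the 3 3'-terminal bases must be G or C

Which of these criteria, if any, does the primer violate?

Fails: GC content.

Base counts: A=3, T=3, G=8, C=10 (length 24).
GC content: GC 18/24 = 75.0%, outside 44.8–57.5% ✗
GC clamp: 3' end GCC has 3 G/C ✓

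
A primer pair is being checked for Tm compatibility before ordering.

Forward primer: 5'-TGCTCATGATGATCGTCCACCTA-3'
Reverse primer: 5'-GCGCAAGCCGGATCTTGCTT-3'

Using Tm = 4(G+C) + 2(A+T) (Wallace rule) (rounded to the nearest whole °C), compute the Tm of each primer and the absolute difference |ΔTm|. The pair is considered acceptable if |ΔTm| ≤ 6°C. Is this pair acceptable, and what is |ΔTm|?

|ΔTm| = 4°C; the pair is acceptable.

Forward: A=5 T=7 G=4 C=7 → Tm = 2·12 + 4·11 = 68°C.
Reverse: A=3 T=5 G=6 C=6 → Tm = 2·8 + 4·12 = 64°C.
|ΔTm| = |68 − 64| = 4°C, ≤ 6°C.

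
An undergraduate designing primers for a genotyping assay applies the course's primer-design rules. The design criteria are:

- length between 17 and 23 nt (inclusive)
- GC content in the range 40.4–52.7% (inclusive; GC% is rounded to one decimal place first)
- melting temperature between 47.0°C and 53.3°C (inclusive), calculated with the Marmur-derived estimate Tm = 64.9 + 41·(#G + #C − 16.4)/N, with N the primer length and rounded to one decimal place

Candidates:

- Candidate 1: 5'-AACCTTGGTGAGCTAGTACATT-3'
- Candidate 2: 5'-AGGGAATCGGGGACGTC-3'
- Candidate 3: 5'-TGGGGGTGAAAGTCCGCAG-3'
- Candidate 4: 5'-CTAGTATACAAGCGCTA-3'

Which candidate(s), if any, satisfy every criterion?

Candidate 1 only.

Candidate 1 (22 nt, A=6 T=7 G=5 C=4): length 22 ✓; GC 9/22 = 40.9% ✓; Tm = 64.9 + 41·(9 − 16.4)/22 = 51.1°C ✓ — passes.
Candidate 2 (17 nt, A=4 T=2 G=8 C=3): length 17 ✓; GC 11/17 = 64.7%, outside 40.4–52.7% ✗; Tm = 64.9 + 41·(11 − 16.4)/17 = 51.9°C ✓ — fails.
Candidate 3 (19 nt, A=4 T=3 G=9 C=3): length 19 ✓; GC 12/19 = 63.2%, outside 40.4–52.7% ✗; Tm = 64.9 + 41·(12 − 16.4)/19 = 55.4°C, outside 47.0–53.3°C ✗ — fails.
Candidate 4 (17 nt, A=6 T=4 G=3 C=4): length 17 ✓; GC 7/17 = 41.2% ✓; Tm = 64.9 + 41·(7 − 16.4)/17 = 42.2°C, outside 47.0–53.3°C ✗ — fails.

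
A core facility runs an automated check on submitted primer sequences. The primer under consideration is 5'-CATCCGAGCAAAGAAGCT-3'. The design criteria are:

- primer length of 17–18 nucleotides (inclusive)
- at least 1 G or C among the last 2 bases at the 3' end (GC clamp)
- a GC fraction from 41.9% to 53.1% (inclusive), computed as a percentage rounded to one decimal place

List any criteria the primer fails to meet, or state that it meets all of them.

Base counts: A=7, T=2, G=4, C=5 (length 18).
length: length 18 ✓
GC clamp: 3' end CT has 1 G/C ✓
GC content: GC 9/18 = 50.0% ✓

Meets all criteria.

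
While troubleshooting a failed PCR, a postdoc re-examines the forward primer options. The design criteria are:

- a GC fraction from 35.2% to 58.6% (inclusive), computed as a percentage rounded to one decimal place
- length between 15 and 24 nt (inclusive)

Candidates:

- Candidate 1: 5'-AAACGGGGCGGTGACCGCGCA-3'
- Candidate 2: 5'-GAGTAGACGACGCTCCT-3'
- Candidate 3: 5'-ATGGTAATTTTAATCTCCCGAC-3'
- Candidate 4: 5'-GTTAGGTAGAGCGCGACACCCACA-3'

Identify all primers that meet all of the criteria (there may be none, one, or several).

Candidate 1 (21 nt, A=5 T=1 G=9 C=6): GC 15/21 = 71.4%, outside 35.2–58.6% ✗; length 21 ✓ — fails.
Candidate 2 (17 nt, A=4 T=3 G=5 C=5): GC 10/17 = 58.8%, outside 35.2–58.6% ✗; length 17 ✓ — fails.
Candidate 3 (22 nt, A=6 T=8 G=3 C=5): GC 8/22 = 36.4% ✓; length 22 ✓ — passes.
Candidate 4 (24 nt, A=7 T=3 G=7 C=7): GC 14/24 = 58.3% ✓; length 24 ✓ — passes.

Candidate 3 and Candidate 4.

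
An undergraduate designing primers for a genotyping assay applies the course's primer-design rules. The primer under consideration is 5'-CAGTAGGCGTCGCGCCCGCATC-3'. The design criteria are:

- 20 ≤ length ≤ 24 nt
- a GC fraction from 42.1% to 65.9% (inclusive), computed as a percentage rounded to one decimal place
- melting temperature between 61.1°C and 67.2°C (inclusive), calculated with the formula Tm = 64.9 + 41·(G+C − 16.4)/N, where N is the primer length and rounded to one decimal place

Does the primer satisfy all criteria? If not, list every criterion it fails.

Base counts: A=3, T=3, G=7, C=9 (length 22).
length: length 22 ✓
GC content: GC 16/22 = 72.7%, outside 42.1–65.9% ✗
Tm: Tm = 64.9 + 41·(16 − 16.4)/22 = 64.2°C ✓

Fails: GC content.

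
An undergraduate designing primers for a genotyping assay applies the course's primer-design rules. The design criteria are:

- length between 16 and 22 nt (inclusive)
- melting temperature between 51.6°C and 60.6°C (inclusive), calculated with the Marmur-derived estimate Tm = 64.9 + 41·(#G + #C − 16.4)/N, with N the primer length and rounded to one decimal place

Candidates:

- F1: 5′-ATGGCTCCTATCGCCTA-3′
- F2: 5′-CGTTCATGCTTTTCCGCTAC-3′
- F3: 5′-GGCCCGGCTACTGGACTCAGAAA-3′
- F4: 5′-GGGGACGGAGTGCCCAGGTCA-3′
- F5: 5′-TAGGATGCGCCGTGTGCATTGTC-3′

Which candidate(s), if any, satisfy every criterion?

F2 only.

F1 (17 nt, A=3 T=5 G=3 C=6): length 17 ✓; Tm = 64.9 + 41·(9 − 16.4)/17 = 47.1°C, outside 51.6–60.6°C ✗ — fails.
F2 (20 nt, A=2 T=8 G=3 C=7): length 20 ✓; Tm = 64.9 + 41·(10 − 16.4)/20 = 51.8°C ✓ — passes.
F3 (23 nt, A=6 T=3 G=7 C=7): length 23, outside 16–22 ✗; Tm = 64.9 + 41·(14 − 16.4)/23 = 60.6°C ✓ — fails.
F4 (21 nt, A=4 T=2 G=10 C=5): length 21 ✓; Tm = 64.9 + 41·(15 − 16.4)/21 = 62.2°C, outside 51.6–60.6°C ✗ — fails.
F5 (23 nt, A=3 T=7 G=8 C=5): length 23, outside 16–22 ✗; Tm = 64.9 + 41·(13 − 16.4)/23 = 58.8°C ✓ — fails.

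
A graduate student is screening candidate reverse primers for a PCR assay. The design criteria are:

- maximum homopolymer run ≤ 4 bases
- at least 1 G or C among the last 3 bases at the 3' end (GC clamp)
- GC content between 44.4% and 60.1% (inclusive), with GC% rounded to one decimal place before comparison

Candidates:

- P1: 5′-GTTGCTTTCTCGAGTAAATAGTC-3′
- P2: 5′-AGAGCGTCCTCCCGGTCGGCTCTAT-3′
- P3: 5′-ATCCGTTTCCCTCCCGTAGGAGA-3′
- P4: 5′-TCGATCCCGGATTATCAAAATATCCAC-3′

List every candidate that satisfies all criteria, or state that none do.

P3 only.

P1 (23 nt, A=5 T=9 G=5 C=4): longest run = 3 ✓; 3' end GTC has 2 G/C ✓; GC 9/23 = 39.1%, outside 44.4–60.1% ✗ — fails.
P2 (25 nt, A=3 T=6 G=7 C=9): longest run = 3 ✓; 3' end TAT has 0 G/C, need ≥1 ✗; GC 16/25 = 64.0%, outside 44.4–60.1% ✗ — fails.
P3 (23 nt, A=4 T=6 G=5 C=8): longest run = 3 ✓; 3' end AGA has 1 G/C ✓; GC 13/23 = 56.5% ✓ — passes.
P4 (27 nt, A=9 T=7 G=3 C=8): longest run = 4 ✓; 3' end CAC has 2 G/C ✓; GC 11/27 = 40.7%, outside 44.4–60.1% ✗ — fails.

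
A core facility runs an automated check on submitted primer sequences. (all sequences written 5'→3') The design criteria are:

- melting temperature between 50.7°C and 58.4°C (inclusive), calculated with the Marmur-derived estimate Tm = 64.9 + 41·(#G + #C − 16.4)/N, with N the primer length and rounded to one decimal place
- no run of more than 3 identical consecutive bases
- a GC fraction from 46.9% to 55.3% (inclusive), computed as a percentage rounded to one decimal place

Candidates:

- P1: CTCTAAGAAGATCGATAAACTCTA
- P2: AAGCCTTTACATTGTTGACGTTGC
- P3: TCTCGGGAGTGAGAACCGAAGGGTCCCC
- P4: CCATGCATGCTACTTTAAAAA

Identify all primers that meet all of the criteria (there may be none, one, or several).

P1 (24 nt, A=10 T=6 G=3 C=5): Tm = 64.9 + 41·(8 − 16.4)/24 = 50.6°C, outside 50.7–58.4°C ✗; longest run = 3 ✓; GC 8/24 = 33.3%, outside 46.9–55.3% ✗ — fails.
P2 (24 nt, A=5 T=9 G=5 C=5): Tm = 64.9 + 41·(10 − 16.4)/24 = 54.0°C ✓; longest run = 3 ✓; GC 10/24 = 41.7%, outside 46.9–55.3% ✗ — fails.
P3 (28 nt, A=6 T=4 G=10 C=8): Tm = 64.9 + 41·(18 − 16.4)/28 = 67.2°C, outside 50.7–58.4°C ✗; longest run = 4, exceeds 3 ✗; GC 18/28 = 64.3%, outside 46.9–55.3% ✗ — fails.
P4 (21 nt, A=8 T=6 G=2 C=5): Tm = 64.9 + 41·(7 − 16.4)/21 = 46.5°C, outside 50.7–58.4°C ✗; longest run = 5, exceeds 3 ✗; GC 7/21 = 33.3%, outside 46.9–55.3% ✗ — fails.

None of the candidates satisfy all criteria.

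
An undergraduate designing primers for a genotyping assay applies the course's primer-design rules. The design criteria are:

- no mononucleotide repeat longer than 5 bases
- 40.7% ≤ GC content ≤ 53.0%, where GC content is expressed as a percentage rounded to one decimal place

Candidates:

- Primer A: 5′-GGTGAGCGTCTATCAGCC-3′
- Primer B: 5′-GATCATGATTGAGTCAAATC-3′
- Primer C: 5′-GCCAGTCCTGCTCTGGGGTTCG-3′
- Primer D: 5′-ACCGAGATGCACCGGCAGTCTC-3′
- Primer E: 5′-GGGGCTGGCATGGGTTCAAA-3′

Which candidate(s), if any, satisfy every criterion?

Primer A (18 nt, A=3 T=4 G=6 C=5): longest run = 2 ✓; GC 11/18 = 61.1%, outside 40.7–53.0% ✗ — fails.
Primer B (20 nt, A=7 T=6 G=4 C=3): longest run = 3 ✓; GC 7/20 = 35.0%, outside 40.7–53.0% ✗ — fails.
Primer C (22 nt, A=1 T=6 G=8 C=7): longest run = 4 ✓; GC 15/22 = 68.2%, outside 40.7–53.0% ✗ — fails.
Primer D (22 nt, A=5 T=3 G=6 C=8): longest run = 2 ✓; GC 14/22 = 63.6%, outside 40.7–53.0% ✗ — fails.
Primer E (20 nt, A=4 T=4 G=9 C=3): longest run = 4 ✓; GC 12/20 = 60.0%, outside 40.7–53.0% ✗ — fails.

None of the candidates satisfy all criteria.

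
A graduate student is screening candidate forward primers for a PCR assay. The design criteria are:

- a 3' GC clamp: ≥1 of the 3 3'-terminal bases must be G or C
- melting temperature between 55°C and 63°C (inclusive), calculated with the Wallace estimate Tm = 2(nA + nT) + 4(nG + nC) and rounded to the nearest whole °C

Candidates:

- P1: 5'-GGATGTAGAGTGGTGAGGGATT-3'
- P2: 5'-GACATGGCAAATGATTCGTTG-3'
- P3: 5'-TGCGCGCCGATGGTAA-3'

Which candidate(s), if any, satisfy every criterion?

P1 (22 nt, A=5 T=6 G=11 C=0): 3' end ATT has 0 G/C, need ≥1 ✗; Tm = 2·11 + 4·11 = 66°C, outside 55–63°C ✗ — fails.
P2 (21 nt, A=6 T=6 G=6 C=3): 3' end TTG has 1 G/C ✓; Tm = 2·12 + 4·9 = 60°C ✓ — passes.
P3 (16 nt, A=3 T=3 G=6 C=4): 3' end TAA has 0 G/C, need ≥1 ✗; Tm = 2·6 + 4·10 = 52°C, outside 55–63°C ✗ — fails.

P2 only.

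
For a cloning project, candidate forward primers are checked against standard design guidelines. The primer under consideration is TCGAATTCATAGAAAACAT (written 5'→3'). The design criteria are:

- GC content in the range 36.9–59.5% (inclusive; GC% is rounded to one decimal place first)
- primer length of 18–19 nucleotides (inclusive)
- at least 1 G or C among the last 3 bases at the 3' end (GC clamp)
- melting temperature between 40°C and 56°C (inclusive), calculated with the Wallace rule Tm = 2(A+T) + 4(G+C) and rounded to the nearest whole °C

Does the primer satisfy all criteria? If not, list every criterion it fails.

Fails: GC content.

Base counts: A=9, T=5, G=2, C=3 (length 19).
GC content: GC 5/19 = 26.3%, outside 36.9–59.5% ✗
length: length 19 ✓
GC clamp: 3' end CAT has 1 G/C ✓
Tm: Tm = 2·14 + 4·5 = 48°C ✓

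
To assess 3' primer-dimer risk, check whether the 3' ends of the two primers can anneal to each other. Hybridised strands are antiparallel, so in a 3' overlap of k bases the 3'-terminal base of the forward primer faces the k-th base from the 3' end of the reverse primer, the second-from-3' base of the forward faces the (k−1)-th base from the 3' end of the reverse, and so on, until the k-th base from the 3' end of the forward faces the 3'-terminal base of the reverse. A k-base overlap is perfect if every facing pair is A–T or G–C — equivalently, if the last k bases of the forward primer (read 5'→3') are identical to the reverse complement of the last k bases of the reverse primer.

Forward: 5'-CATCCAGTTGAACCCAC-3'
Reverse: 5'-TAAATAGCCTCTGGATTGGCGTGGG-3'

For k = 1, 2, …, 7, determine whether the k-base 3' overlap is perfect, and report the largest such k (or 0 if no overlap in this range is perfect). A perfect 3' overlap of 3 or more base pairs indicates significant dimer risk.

Longest perfect overlap: 5 complementary base pairs; significant dimer risk (threshold 3).

Last 7 bases (5'→3') — forward …AACCCAC, reverse …GCGTGGG.
Reverse complement of the reverse primer's last 7 bases: CCCACGC; its first k bases are the reverse complement of the reverse primer's last k bases, so a perfect k-base overlap needs the forward primer's last k bases to equal them.
Comparing (forward last k vs required): k=1: C vs C ✓; k=2: AC vs CC ✗; k=3: CAC vs CCC ✗; k=4: CCAC vs CCCA ✗; k=5: CCCAC vs CCCAC ✓; k=6: ACCCAC vs CCCACG ✗; k=7: AACCCAC vs CCCACGC ✗.
Perfect overlaps at k = 1, 5; the largest is 5.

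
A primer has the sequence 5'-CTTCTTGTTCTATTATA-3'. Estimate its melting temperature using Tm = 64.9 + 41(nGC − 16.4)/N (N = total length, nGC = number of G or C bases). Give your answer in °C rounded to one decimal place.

Base counts: A=3, T=10, G=1, C=3; G+C = 4, N = 17.
Tm = 64.9 + 41·(4 − 16.4)/17 = 64.9 + -508.40/17 = 35.0°C.

35.0°C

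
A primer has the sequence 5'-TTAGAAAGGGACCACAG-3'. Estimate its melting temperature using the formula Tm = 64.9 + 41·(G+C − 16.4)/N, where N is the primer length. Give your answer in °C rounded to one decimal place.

44.6°C

Base counts: A=7, T=2, G=5, C=3; G+C = 8, N = 17.
Tm = 64.9 + 41·(8 − 16.4)/17 = 64.9 + -344.40/17 = 44.6°C.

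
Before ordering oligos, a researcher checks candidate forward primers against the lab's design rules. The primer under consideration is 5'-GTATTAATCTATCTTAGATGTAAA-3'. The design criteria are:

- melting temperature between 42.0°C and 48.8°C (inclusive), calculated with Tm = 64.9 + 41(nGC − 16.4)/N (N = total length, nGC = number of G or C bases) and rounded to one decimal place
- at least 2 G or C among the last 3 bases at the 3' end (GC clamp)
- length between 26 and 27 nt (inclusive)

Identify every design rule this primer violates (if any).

Fails: GC clamp, length.

Base counts: A=9, T=10, G=3, C=2 (length 24).
Tm: Tm = 64.9 + 41·(5 − 16.4)/24 = 45.4°C ✓
GC clamp: 3' end AAA has 0 G/C, need ≥2 ✗
length: length 24, outside 26–27 ✗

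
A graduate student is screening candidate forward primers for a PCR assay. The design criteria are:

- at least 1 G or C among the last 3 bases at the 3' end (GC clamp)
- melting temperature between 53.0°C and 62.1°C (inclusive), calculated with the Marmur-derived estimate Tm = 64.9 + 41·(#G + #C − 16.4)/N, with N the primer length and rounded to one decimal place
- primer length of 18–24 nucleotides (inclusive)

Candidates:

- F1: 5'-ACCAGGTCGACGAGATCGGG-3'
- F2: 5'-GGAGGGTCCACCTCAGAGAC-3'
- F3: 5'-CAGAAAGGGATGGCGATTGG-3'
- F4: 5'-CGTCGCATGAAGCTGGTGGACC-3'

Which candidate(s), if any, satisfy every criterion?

F1, F2, F3 and F4.

F1 (20 nt, A=5 T=2 G=8 C=5): 3' end GGG has 3 G/C ✓; Tm = 64.9 + 41·(13 − 16.4)/20 = 57.9°C ✓; length 20 ✓ — passes.
F2 (20 nt, A=5 T=2 G=7 C=6): 3' end GAC has 2 G/C ✓; Tm = 64.9 + 41·(13 − 16.4)/20 = 57.9°C ✓; length 20 ✓ — passes.
F3 (20 nt, A=6 T=3 G=9 C=2): 3' end TGG has 2 G/C ✓; Tm = 64.9 + 41·(11 − 16.4)/20 = 53.8°C ✓; length 20 ✓ — passes.
F4 (22 nt, A=4 T=4 G=8 C=6): 3' end ACC has 2 G/C ✓; Tm = 64.9 + 41·(14 − 16.4)/22 = 60.4°C ✓; length 22 ✓ — passes.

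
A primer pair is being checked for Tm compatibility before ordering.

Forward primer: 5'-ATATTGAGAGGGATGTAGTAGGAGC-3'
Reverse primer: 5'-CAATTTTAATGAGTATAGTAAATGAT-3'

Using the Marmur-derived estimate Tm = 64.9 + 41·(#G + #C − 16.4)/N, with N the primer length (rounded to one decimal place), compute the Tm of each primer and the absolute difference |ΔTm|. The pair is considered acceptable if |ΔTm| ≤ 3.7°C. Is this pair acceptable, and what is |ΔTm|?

Forward: G+C = 11, N = 25 → Tm = 64.9 + 41·(11 − 16.4)/25 = 56.0°C.
Reverse: G+C = 5, N = 26 → Tm = 64.9 + 41·(5 − 16.4)/26 = 46.9°C.
|ΔTm| = |56.0 − 46.9| = 9.1°C, > 3.7°C.

|ΔTm| = 9.1°C; the pair is not acceptable.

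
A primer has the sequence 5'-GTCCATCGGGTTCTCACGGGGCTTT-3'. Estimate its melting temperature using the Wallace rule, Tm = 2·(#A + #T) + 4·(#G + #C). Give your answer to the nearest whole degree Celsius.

Base counts: A=2, T=8, G=8, C=7 (length 25).
Tm = 2·(2+8) + 4·(8+7) = 2·10 + 4·15 = 20 + 60 = 80°C.

80°C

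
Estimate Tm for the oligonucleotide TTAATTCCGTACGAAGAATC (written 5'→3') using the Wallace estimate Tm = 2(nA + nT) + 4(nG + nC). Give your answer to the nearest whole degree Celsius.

54°C

Base counts: A=7, T=6, G=3, C=4 (length 20).
Tm = 2·(7+6) + 4·(3+4) = 2·13 + 4·7 = 26 + 28 = 54°C.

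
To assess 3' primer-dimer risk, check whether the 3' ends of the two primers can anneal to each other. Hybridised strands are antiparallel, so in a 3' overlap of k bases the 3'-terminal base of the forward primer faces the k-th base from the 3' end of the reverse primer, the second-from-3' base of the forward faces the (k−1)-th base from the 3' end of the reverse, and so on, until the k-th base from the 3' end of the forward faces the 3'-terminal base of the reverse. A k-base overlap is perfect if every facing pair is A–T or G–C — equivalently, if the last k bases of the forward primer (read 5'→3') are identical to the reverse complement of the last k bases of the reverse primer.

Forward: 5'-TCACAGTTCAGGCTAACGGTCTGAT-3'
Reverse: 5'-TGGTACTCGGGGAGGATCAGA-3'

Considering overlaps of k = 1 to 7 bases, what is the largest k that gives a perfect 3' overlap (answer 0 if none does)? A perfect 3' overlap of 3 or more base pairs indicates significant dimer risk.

Last 7 bases (5'→3') — forward …GTCTGAT, reverse …GATCAGA.
Reverse complement of the reverse primer's last 7 bases: TCTGATC; its first k bases are the reverse complement of the reverse primer's last k bases, so a perfect k-base overlap needs the forward primer's last k bases to equal them.
Comparing (forward last k vs required): k=1: T vs T ✓; k=2: AT vs TC ✗; k=3: GAT vs TCT ✗; k=4: TGAT vs TCTG ✗; k=5: CTGAT vs TCTGA ✗; k=6: TCTGAT vs TCTGAT ✓; k=7: GTCTGAT vs TCTGATC ✗.
Perfect overlaps at k = 1, 6; the largest is 6.

Longest perfect overlap: 6 complementary base pairs; significant dimer risk (threshold 3).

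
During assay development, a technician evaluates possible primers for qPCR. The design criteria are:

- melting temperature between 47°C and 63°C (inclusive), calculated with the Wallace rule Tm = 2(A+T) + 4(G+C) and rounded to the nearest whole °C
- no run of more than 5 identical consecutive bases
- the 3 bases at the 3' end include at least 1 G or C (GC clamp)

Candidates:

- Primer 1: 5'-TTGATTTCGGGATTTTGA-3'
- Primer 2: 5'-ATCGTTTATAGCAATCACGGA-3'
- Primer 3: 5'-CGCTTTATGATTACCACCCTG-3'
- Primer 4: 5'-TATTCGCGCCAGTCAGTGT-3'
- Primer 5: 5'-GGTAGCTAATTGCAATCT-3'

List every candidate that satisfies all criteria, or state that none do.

Primer 1 (18 nt, A=3 T=9 G=5 C=1): Tm = 2·12 + 4·6 = 48°C ✓; longest run = 4 ✓; 3' end TGA has 1 G/C ✓ — passes.
Primer 2 (21 nt, A=7 T=6 G=4 C=4): Tm = 2·13 + 4·8 = 58°C ✓; longest run = 3 ✓; 3' end GGA has 2 G/C ✓ — passes.
Primer 3 (21 nt, A=4 T=7 G=3 C=7): Tm = 2·11 + 4·10 = 62°C ✓; longest run = 3 ✓; 3' end CTG has 2 G/C ✓ — passes.
Primer 4 (19 nt, A=3 T=6 G=5 C=5): Tm = 2·9 + 4·10 = 58°C ✓; longest run = 2 ✓; 3' end TGT has 1 G/C ✓ — passes.
Primer 5 (18 nt, A=5 T=6 G=4 C=3): Tm = 2·11 + 4·7 = 50°C ✓; longest run = 2 ✓; 3' end TCT has 1 G/C ✓ — passes.

Primer 1, Primer 2, Primer 3, Primer 4 and Primer 5.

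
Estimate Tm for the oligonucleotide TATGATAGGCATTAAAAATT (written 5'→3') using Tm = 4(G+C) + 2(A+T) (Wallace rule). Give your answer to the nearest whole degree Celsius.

Base counts: A=9, T=7, G=3, C=1 (length 20).
Tm = 2·(9+7) + 4·(3+1) = 2·16 + 4·4 = 32 + 16 = 48°C.

48°C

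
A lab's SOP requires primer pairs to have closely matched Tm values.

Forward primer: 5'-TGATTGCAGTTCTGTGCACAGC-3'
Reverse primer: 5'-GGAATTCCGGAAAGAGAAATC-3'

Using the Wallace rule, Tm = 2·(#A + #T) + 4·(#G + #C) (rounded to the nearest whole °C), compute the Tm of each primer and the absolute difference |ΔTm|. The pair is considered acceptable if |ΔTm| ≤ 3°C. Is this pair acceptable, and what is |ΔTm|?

Forward: A=4 T=7 G=6 C=5 → Tm = 2·11 + 4·11 = 66°C.
Reverse: A=9 T=3 G=6 C=3 → Tm = 2·12 + 4·9 = 60°C.
|ΔTm| = |66 − 60| = 6°C, > 3°C.

|ΔTm| = 6°C; the pair is not acceptable.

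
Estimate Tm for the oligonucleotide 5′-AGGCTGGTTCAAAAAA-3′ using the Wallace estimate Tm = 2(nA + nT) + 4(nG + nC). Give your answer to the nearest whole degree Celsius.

44°C

Base counts: A=7, T=3, G=4, C=2 (length 16).
Tm = 2·(7+3) + 4·(4+2) = 2·10 + 4·6 = 20 + 24 = 44°C.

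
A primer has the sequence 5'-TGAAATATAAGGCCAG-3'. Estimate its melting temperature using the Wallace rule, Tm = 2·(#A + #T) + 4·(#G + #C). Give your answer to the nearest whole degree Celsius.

44°C

Base counts: A=7, T=3, G=4, C=2 (length 16).
Tm = 2·(7+3) + 4·(4+2) = 2·10 + 4·6 = 20 + 24 = 44°C.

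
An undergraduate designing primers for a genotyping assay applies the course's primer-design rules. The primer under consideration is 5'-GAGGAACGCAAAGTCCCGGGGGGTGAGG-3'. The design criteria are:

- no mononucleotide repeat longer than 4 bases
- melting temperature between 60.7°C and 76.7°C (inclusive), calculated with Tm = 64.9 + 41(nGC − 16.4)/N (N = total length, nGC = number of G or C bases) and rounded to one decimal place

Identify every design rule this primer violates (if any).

Fails: homopolymer run.

Base counts: A=7, T=2, G=14, C=5 (length 28).
homopolymer run: longest run = 6, exceeds 4 ✗
Tm: Tm = 64.9 + 41·(19 − 16.4)/28 = 68.7°C ✓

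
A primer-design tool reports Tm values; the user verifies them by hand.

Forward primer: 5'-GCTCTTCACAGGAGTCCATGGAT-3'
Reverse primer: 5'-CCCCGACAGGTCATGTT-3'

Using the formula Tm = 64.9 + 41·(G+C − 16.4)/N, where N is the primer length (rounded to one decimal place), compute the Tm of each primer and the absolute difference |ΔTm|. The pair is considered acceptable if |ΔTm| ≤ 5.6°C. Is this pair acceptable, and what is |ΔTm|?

Forward: G+C = 12, N = 23 → Tm = 64.9 + 41·(12 − 16.4)/23 = 57.1°C.
Reverse: G+C = 10, N = 17 → Tm = 64.9 + 41·(10 − 16.4)/17 = 49.5°C.
|ΔTm| = |57.1 − 49.5| = 7.6°C, > 5.6°C.

|ΔTm| = 7.6°C; the pair is not acceptable.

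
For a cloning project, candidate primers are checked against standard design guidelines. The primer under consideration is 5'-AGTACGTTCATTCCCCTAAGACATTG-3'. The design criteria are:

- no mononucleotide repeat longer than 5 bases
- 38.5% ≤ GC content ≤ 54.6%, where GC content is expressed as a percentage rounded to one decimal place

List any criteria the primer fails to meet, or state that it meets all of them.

Meets all criteria.

Base counts: A=7, T=8, G=4, C=7 (length 26).
homopolymer run: longest run = 4 ✓
GC content: GC 11/26 = 42.3% ✓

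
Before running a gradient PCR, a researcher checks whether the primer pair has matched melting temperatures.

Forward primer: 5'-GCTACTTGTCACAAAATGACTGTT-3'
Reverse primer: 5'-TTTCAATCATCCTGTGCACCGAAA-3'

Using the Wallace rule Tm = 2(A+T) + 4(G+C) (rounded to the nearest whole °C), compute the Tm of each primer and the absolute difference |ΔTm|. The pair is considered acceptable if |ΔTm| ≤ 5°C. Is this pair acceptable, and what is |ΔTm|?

Forward: A=7 T=8 G=4 C=5 → Tm = 2·15 + 4·9 = 66°C.
Reverse: A=7 T=7 G=3 C=7 → Tm = 2·14 + 4·10 = 68°C.
|ΔTm| = |66 − 68| = 2°C, ≤ 5°C.

|ΔTm| = 2°C; the pair is acceptable.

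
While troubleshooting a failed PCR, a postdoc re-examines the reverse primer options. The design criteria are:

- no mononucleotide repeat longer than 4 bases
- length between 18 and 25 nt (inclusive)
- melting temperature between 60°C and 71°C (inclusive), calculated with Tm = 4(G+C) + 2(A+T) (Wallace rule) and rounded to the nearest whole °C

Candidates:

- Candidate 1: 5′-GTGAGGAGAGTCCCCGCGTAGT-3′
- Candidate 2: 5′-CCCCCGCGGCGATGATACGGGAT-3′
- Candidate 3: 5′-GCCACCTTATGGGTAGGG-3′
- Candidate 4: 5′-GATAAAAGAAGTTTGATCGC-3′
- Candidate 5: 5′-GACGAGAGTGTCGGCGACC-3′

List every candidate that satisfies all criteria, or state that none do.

Candidate 5 only.

Candidate 1 (22 nt, A=4 T=4 G=9 C=5): longest run = 4 ✓; length 22 ✓; Tm = 2·8 + 4·14 = 72°C, outside 60–71°C ✗ — fails.
Candidate 2 (23 nt, A=4 T=3 G=8 C=8): longest run = 5, exceeds 4 ✗; length 23 ✓; Tm = 2·7 + 4·16 = 78°C, outside 60–71°C ✗ — fails.
Candidate 3 (18 nt, A=3 T=4 G=7 C=4): longest run = 3 ✓; length 18 ✓; Tm = 2·7 + 4·11 = 58°C, outside 60–71°C ✗ — fails.
Candidate 4 (20 nt, A=8 T=5 G=5 C=2): longest run = 4 ✓; length 20 ✓; Tm = 2·13 + 4·7 = 54°C, outside 60–71°C ✗ — fails.
Candidate 5 (19 nt, A=4 T=2 G=8 C=5): longest run = 2 ✓; length 19 ✓; Tm = 2·6 + 4·13 = 64°C ✓ — passes.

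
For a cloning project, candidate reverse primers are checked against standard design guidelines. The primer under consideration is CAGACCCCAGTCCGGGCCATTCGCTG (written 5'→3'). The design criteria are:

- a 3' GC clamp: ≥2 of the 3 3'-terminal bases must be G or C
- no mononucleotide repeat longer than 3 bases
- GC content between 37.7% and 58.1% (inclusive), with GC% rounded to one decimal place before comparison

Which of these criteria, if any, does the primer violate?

Base counts: A=4, T=4, G=7, C=11 (length 26).
GC clamp: 3' end CTG has 2 G/C ✓
homopolymer run: longest run = 4, exceeds 3 ✗
GC content: GC 18/26 = 69.2%, outside 37.7–58.1% ✗

Fails: homopolymer run, GC content.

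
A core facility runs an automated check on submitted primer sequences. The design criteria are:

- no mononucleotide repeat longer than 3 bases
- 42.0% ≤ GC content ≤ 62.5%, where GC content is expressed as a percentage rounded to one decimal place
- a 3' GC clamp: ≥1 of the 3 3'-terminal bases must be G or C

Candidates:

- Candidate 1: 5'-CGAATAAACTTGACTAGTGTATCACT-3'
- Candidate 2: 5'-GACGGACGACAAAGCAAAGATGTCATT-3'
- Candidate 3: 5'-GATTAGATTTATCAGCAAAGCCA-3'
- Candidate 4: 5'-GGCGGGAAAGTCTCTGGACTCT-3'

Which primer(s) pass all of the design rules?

Candidate 1 (26 nt, A=9 T=8 G=4 C=5): longest run = 3 ✓; GC 9/26 = 34.6%, outside 42.0–62.5% ✗; 3' end ACT has 1 G/C ✓ — fails.
Candidate 2 (27 nt, A=11 T=4 G=7 C=5): longest run = 3 ✓; GC 12/27 = 44.4% ✓; 3' end ATT has 0 G/C, need ≥1 ✗ — fails.
Candidate 3 (23 nt, A=9 T=6 G=4 C=4): longest run = 3 ✓; GC 8/23 = 34.8%, outside 42.0–62.5% ✗; 3' end CCA has 2 G/C ✓ — fails.
Candidate 4 (22 nt, A=4 T=5 G=8 C=5): longest run = 3 ✓; GC 13/22 = 59.1% ✓; 3' end TCT has 1 G/C ✓ — passes.

Candidate 4 only.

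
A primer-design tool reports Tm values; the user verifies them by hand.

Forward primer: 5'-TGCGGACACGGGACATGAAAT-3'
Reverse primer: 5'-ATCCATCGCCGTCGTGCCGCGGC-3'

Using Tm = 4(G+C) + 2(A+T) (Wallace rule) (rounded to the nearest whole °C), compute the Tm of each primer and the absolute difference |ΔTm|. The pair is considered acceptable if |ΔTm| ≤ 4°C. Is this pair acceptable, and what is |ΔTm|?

Forward: A=7 T=3 G=7 C=4 → Tm = 2·10 + 4·11 = 64°C.
Reverse: A=2 T=4 G=7 C=10 → Tm = 2·6 + 4·17 = 80°C.
|ΔTm| = |64 − 80| = 16°C, > 4°C.

|ΔTm| = 16°C; the pair is not acceptable.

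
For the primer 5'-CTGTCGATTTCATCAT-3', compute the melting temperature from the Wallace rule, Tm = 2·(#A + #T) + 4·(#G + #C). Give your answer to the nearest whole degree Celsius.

Base counts: A=3, T=7, G=2, C=4 (length 16).
Tm = 2·(3+7) + 4·(2+4) = 2·10 + 4·6 = 20 + 24 = 44°C.

44°C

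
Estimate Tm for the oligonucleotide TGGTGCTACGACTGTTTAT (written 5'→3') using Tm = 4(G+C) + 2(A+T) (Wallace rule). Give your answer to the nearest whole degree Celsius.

54°C

Base counts: A=3, T=8, G=5, C=3 (length 19).
Tm = 2·(3+8) + 4·(5+3) = 2·11 + 4·8 = 22 + 32 = 54°C.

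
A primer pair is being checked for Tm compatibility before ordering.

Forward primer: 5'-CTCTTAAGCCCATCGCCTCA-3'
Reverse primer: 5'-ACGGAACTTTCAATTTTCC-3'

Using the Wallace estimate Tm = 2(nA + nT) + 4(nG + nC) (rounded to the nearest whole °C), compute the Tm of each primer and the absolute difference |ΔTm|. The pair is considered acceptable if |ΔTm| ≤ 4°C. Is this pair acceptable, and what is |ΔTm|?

Forward: A=4 T=5 G=2 C=9 → Tm = 2·9 + 4·11 = 62°C.
Reverse: A=5 T=7 G=2 C=5 → Tm = 2·12 + 4·7 = 52°C.
|ΔTm| = |62 − 52| = 10°C, > 4°C.

|ΔTm| = 10°C; the pair is not acceptable.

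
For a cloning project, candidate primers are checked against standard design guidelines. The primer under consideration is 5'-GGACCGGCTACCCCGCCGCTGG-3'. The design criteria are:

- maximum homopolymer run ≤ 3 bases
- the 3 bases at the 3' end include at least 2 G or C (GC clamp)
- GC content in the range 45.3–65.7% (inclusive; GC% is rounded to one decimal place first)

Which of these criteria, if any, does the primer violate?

Fails: homopolymer run, GC content.

Base counts: A=2, T=2, G=8, C=10 (length 22).
homopolymer run: longest run = 4, exceeds 3 ✗
GC clamp: 3' end TGG has 2 G/C ✓
GC content: GC 18/22 = 81.8%, outside 45.3–65.7% ✗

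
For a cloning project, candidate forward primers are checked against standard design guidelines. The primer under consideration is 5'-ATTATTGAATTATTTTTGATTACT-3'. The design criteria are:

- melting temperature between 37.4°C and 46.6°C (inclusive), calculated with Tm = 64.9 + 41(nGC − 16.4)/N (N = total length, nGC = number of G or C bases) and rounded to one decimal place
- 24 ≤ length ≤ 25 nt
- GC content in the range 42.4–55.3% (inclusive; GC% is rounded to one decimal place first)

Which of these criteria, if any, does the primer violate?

Base counts: A=7, T=14, G=2, C=1 (length 24).
Tm: Tm = 64.9 + 41·(3 − 16.4)/24 = 42.0°C ✓
length: length 24 ✓
GC content: GC 3/24 = 12.5%, outside 42.4–55.3% ✗

Fails: GC content.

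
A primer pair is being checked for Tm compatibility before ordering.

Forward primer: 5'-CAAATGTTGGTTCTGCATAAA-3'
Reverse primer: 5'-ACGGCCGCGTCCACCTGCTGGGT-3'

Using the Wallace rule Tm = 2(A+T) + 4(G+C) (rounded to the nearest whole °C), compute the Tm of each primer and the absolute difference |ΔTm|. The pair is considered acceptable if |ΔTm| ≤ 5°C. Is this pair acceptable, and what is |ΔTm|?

|ΔTm| = 24°C; the pair is not acceptable.

Forward: A=7 T=7 G=4 C=3 → Tm = 2·14 + 4·7 = 56°C.
Reverse: A=2 T=4 G=8 C=9 → Tm = 2·6 + 4·17 = 80°C.
|ΔTm| = |56 − 80| = 24°C, > 5°C.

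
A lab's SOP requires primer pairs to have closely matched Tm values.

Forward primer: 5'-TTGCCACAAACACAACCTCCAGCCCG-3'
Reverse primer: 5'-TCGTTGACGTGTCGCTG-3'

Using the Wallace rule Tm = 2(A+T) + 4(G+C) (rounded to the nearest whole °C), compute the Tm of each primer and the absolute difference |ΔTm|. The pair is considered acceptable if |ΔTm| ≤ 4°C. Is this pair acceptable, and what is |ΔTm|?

|ΔTm| = 28°C; the pair is not acceptable.

Forward: A=8 T=3 G=3 C=12 → Tm = 2·11 + 4·15 = 82°C.
Reverse: A=1 T=6 G=6 C=4 → Tm = 2·7 + 4·10 = 54°C.
|ΔTm| = |82 − 54| = 28°C, > 4°C.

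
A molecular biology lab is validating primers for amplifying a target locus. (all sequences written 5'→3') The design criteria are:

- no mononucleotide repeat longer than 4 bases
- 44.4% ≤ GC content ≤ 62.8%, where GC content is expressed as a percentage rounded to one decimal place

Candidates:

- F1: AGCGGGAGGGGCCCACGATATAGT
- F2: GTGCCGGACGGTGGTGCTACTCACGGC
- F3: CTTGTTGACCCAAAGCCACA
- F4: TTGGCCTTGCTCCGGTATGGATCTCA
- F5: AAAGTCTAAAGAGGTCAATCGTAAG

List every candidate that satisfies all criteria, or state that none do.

F1 (24 nt, A=6 T=3 G=10 C=5): longest run = 4 ✓; GC 15/24 = 62.5% ✓ — passes.
F2 (27 nt, A=3 T=5 G=11 C=8): longest run = 2 ✓; GC 19/27 = 70.4%, outside 44.4–62.8% ✗ — fails.
F3 (20 nt, A=6 T=4 G=3 C=7): longest run = 3 ✓; GC 10/20 = 50.0% ✓ — passes.
F4 (26 nt, A=3 T=9 G=7 C=7): longest run = 2 ✓; GC 14/26 = 53.8% ✓ — passes.
F5 (25 nt, A=11 T=5 G=6 C=3): longest run = 3 ✓; GC 9/25 = 36.0%, outside 44.4–62.8% ✗ — fails.

F1, F3 and F4.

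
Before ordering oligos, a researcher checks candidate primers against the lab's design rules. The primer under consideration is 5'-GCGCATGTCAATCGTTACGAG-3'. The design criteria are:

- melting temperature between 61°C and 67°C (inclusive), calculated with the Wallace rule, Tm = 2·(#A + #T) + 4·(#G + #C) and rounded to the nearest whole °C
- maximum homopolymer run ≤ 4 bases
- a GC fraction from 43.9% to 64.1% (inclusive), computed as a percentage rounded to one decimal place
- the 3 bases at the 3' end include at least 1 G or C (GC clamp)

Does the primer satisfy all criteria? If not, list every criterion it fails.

Base counts: A=5, T=5, G=6, C=5 (length 21).
Tm: Tm = 2·10 + 4·11 = 64°C ✓
homopolymer run: longest run = 2 ✓
GC content: GC 11/21 = 52.4% ✓
GC clamp: 3' end GAG has 2 G/C ✓

Meets all criteria.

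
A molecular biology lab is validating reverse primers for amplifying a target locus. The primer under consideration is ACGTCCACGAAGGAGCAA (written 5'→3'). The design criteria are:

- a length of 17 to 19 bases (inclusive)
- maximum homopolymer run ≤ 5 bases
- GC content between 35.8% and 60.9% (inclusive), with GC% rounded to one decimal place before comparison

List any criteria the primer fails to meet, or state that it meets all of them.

Meets all criteria.

Base counts: A=7, T=1, G=5, C=5 (length 18).
length: length 18 ✓
homopolymer run: longest run = 2 ✓
GC content: GC 10/18 = 55.6% ✓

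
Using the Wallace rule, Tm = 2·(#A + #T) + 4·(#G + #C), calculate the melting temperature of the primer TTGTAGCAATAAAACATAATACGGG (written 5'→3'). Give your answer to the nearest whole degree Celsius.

66°C

Base counts: A=11, T=6, G=5, C=3 (length 25).
Tm = 2·(11+6) + 4·(5+3) = 2·17 + 4·8 = 34 + 32 = 66°C.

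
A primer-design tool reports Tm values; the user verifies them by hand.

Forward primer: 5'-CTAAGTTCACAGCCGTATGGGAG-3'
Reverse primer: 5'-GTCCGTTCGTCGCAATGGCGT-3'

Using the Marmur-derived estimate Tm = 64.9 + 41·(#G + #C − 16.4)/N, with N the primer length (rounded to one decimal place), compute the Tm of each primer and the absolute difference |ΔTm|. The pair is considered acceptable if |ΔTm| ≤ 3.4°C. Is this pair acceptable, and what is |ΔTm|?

|ΔTm| = 1.2°C; the pair is acceptable.

Forward: G+C = 12, N = 23 → Tm = 64.9 + 41·(12 − 16.4)/23 = 57.1°C.
Reverse: G+C = 13, N = 21 → Tm = 64.9 + 41·(13 − 16.4)/21 = 58.3°C.
|ΔTm| = |57.1 − 58.3| = 1.2°C, ≤ 3.4°C.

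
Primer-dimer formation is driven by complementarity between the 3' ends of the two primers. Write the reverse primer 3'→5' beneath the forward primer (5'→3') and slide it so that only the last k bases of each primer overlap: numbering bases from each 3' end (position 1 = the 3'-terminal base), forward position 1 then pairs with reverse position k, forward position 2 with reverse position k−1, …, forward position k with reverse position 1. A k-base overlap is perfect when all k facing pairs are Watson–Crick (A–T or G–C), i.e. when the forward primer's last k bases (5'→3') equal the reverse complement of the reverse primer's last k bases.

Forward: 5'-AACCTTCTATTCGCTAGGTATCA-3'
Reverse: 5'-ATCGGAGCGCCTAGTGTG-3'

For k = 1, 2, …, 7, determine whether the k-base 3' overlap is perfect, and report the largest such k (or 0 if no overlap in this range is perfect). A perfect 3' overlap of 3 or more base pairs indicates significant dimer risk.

Last 7 bases (5'→3') — forward …GGTATCA, reverse …TAGTGTG.
Reverse complement of the reverse primer's last 7 bases: CACACTA; its first k bases are the reverse complement of the reverse primer's last k bases, so a perfect k-base overlap needs the forward primer's last k bases to equal them.
Comparing (forward last k vs required): k=1: A vs C ✗; k=2: CA vs CA ✓; k=3: TCA vs CAC ✗; k=4: ATCA vs CACA ✗; k=5: TATCA vs CACAC ✗; k=6: GTATCA vs CACACT ✗; k=7: GGTATCA vs CACACTA ✗.
Only k = 2 is perfect, so the longest perfect 3' overlap is 2.

Longest perfect overlap: 2 complementary base pairs; below the dimer-risk threshold (threshold 3).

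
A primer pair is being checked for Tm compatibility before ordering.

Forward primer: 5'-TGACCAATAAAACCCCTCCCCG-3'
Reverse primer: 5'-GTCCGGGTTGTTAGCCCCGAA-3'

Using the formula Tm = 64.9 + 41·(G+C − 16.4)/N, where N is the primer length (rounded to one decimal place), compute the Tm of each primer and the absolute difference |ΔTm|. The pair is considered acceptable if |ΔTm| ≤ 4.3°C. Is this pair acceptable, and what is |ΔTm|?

|ΔTm| = 1.6°C; the pair is acceptable.

Forward: G+C = 12, N = 22 → Tm = 64.9 + 41·(12 − 16.4)/22 = 56.7°C.
Reverse: G+C = 13, N = 21 → Tm = 64.9 + 41·(13 − 16.4)/21 = 58.3°C.
|ΔTm| = |56.7 − 58.3| = 1.6°C, ≤ 4.3°C.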